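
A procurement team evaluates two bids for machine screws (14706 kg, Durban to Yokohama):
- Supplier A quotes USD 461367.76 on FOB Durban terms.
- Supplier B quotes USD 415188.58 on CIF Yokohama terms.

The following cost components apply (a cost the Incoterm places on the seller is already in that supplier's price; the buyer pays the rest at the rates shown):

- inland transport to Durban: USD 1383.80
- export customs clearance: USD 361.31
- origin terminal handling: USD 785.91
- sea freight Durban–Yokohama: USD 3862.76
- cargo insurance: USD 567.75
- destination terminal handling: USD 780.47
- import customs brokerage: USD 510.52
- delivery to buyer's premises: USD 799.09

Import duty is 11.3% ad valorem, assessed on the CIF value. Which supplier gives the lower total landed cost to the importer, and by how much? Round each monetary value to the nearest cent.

Supplier B is cheaper by USD 56328.58

Supplier A (FOB):
CIF value = FOB price + freight + insurance = 461367.76 + 3862.76 + 567.75 = 465798.27
Import duty = 465798.27 × 11.3% = 52635.20
Buyer bears (A): 3862.76 + 567.75 + 780.47 + 510.52 + 799.09 = 6520.59
Landed cost (A) = invoice 461367.76 + 6520.59 + duty 52635.20 = 520523.55
Supplier B (CIF):
The CIF price already equals the CIF value: 415188.58
Import duty = 415188.58 × 11.3% = 46916.31
Buyer bears (B): 780.47 + 510.52 + 799.09 = 2090.08
Landed cost (B) = invoice 415188.58 + 2090.08 + duty 46916.31 = 464194.97
Difference = |520523.55 − 464194.97| = 56328.58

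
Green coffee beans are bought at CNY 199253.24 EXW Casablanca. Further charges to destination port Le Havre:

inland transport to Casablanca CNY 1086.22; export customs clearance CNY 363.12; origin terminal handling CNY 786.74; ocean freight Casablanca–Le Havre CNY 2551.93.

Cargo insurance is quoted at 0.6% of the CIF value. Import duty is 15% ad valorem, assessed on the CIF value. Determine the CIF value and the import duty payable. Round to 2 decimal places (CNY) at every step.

Let C be the CIF value. C = EXW price + pre-shipment costs + freight + 0.6% × C
C − 0.6% × C = 199253.24 + 1086.22 + 363.12 + 786.74 + 2551.93
0.994 × C = 204041.25
C = 204041.25 / 0.994 = 205272.89
Insurance premium = 0.6% × 205272.89 = 1231.64
Import duty = 205272.89 × 15% = 30790.93

CIF value: CNY 205272.89; import duty: CNY 30790.93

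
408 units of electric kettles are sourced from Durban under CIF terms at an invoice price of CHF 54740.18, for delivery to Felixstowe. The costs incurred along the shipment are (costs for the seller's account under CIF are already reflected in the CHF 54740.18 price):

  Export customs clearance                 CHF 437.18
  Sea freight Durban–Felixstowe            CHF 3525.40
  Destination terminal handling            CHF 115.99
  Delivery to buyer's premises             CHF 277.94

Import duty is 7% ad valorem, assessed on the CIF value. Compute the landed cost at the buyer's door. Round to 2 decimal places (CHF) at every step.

Total landed cost: CHF 58965.92

CIF: the seller pays costs through ocean freight and marine insurance to the destination port.
Already in the invoice (seller's account under CIF): export clearance, freight — exclude.
The CIF price already equals the CIF value: 54740.18
Import duty = 54740.18 × 7% = 3831.81
Buyer bears: destination terminal 115.99 + delivery 277.94 + duty 3831.81 = 4225.74
Landed cost = invoice 54740.18 + 4225.74 = 58965.92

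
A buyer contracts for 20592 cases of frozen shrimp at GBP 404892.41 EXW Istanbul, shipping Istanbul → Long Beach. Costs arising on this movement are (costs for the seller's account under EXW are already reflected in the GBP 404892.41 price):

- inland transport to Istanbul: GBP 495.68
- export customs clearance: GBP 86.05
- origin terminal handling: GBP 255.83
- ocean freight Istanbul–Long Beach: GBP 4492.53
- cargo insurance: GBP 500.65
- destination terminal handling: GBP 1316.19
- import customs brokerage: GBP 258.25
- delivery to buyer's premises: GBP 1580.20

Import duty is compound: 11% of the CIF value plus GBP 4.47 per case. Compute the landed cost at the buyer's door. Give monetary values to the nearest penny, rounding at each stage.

Total landed cost: GBP 551103.58

EXW: the seller makes goods available at their premises; the buyer bears all onward costs.
CIF value = EXW price + inland to port + export clearance + origin terminal + freight + insurance = 404892.41 + 495.68 + 86.05 + 255.83 + 4492.53 + 500.65 = 410723.15
Ad valorem component: 410723.15 × 11% = 45179.55
Specific component: 20592 × 4.47 = 92046.24
Import duty = 45179.55 + 92046.24 = 137225.79
Buyer bears: inland to port 495.68 + export clearance 86.05 + origin terminal 255.83 + freight 4492.53 + insurance 500.65 + destination terminal 1316.19 + brokerage 258.25 + delivery 1580.20 + duty 137225.79 = 146211.17
Landed cost = invoice 404892.41 + 146211.17 = 551103.58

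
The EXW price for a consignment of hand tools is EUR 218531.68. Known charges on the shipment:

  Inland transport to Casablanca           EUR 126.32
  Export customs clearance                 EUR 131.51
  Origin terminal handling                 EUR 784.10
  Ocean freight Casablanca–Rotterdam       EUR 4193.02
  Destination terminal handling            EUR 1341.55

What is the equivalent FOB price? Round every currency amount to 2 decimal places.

Not relevant to the conversion: freight, destination terminal — on the buyer under both terms; not part of either seller's price.
From EXW to FOB, the seller additionally bears: inland to port, export clearance, origin terminal.
FOB price = 218531.68 + 126.32 + 131.51 + 784.10 = 219573.61

FOB price: EUR 219573.61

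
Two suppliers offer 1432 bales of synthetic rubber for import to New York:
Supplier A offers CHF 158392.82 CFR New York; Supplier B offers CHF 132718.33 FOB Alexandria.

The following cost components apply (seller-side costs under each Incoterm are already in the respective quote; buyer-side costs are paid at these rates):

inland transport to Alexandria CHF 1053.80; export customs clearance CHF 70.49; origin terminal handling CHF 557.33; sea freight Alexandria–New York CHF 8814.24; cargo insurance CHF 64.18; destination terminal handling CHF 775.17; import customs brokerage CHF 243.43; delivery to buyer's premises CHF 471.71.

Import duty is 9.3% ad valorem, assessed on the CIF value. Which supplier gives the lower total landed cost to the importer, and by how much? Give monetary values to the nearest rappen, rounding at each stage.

Supplier B is cheaper by CHF 18428.25

Supplier A (CFR):
CIF value = CFR price + insurance = 158392.82 + 64.18 = 158457.00
Import duty = 158457.00 × 9.3% = 14736.50
Buyer bears (A): 64.18 + 775.17 + 243.43 + 471.71 = 1554.49
Landed cost (A) = invoice 158392.82 + 1554.49 + duty 14736.50 = 174683.81
Supplier B (FOB):
CIF value = FOB price + freight + insurance = 132718.33 + 8814.24 + 64.18 = 141596.75
Import duty = 141596.75 × 9.3% = 13168.50
Buyer bears (B): 8814.24 + 64.18 + 775.17 + 243.43 + 471.71 = 10368.73
Landed cost (B) = invoice 132718.33 + 10368.73 + duty 13168.50 = 156255.56
Difference = |174683.81 − 156255.56| = 18428.25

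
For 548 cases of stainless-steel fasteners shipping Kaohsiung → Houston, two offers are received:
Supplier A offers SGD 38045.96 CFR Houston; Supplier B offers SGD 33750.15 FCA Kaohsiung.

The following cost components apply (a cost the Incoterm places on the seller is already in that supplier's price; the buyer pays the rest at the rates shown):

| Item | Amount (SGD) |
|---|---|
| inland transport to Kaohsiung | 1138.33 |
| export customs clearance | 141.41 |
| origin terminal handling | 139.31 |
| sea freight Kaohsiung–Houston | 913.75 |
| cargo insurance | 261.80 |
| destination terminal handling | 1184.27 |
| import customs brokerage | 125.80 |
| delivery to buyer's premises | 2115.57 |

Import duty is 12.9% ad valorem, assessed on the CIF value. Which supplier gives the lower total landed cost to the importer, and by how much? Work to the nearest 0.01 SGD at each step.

Supplier A (CFR):
CIF value = CFR price + insurance = 38045.96 + 261.80 = 38307.76
Import duty = 38307.76 × 12.9% = 4941.70
Buyer bears (A): 261.80 + 1184.27 + 125.80 + 2115.57 = 3687.44
Landed cost (A) = invoice 38045.96 + 3687.44 + duty 4941.70 = 46675.10
Supplier B (FCA):
CIF value = FCA price + origin terminal + freight + insurance = 33750.15 + 139.31 + 913.75 + 261.80 = 35065.01
Import duty = 35065.01 × 12.9% = 4523.39
Buyer bears (B): 139.31 + 913.75 + 261.80 + 1184.27 + 125.80 + 2115.57 = 4740.50
Landed cost (B) = invoice 33750.15 + 4740.50 + duty 4523.39 = 43014.04
Difference = |46675.10 − 43014.04| = 3661.06

Supplier B is cheaper by SGD 3661.06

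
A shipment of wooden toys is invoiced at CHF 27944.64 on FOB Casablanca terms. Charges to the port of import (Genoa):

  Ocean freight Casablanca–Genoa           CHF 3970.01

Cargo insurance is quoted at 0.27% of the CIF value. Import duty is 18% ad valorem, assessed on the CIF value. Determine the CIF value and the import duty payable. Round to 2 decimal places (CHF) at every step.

CIF value: CHF 32001.05; import duty: CHF 5760.19

Let C be the CIF value. C = FOB price + freight + 0.27% × C
C − 0.27% × C = 27944.64 + 3970.01
0.9973 × C = 31914.65
C = 31914.65 / 0.9973 = 32001.05
Insurance premium = 0.27% × 32001.05 = 86.40
Import duty = 32001.05 × 18% = 5760.19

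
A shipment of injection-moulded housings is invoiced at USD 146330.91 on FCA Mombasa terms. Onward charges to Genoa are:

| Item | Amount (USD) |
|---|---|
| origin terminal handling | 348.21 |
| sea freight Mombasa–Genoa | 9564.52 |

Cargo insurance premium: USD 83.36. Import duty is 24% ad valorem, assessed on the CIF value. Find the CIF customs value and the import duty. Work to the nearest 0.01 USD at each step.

CIF value: USD 156327.00; import duty: USD 37518.48

CIF = FCA price + pre-shipment costs + freight + insurance
CIF = 146330.91 + 348.21 + 9564.52 + 83.36 = 156327.00
Import duty = 156327.00 × 24% = 37518.48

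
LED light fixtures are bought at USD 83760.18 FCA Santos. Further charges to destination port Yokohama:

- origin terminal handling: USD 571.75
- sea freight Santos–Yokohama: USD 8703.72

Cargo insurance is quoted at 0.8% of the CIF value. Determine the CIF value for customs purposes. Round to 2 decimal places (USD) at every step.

CIF value: USD 93785.94

Let C be the CIF value. C = FCA price + pre-shipment costs + freight + 0.8% × C
C − 0.8% × C = 83760.18 + 571.75 + 8703.72
0.992 × C = 93035.65
C = 93035.65 / 0.992 = 93785.94
Insurance premium = 0.8% × 93785.94 = 750.29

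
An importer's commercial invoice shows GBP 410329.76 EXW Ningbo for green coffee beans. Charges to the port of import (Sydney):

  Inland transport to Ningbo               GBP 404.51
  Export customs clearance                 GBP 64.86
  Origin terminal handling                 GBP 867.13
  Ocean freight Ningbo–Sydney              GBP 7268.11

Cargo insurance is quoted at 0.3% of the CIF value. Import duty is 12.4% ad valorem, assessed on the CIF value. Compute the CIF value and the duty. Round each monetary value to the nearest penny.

CIF value: GBP 420194.95; import duty: GBP 52104.17

Let C be the CIF value. C = EXW price + pre-shipment costs + freight + 0.3% × C
C − 0.3% × C = 410329.76 + 404.51 + 64.86 + 867.13 + 7268.11
0.997 × C = 418934.37
C = 418934.37 / 0.997 = 420194.95
Insurance premium = 0.3% × 420194.95 = 1260.58
Import duty = 420194.95 × 12.4% = 52104.17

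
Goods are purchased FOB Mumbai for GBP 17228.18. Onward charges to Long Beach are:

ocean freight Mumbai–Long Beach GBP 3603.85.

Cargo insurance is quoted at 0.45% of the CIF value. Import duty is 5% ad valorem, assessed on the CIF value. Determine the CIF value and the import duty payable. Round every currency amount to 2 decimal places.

CIF value: GBP 20926.20; import duty: GBP 1046.31

Let C be the CIF value. C = FOB price + freight + 0.45% × C
C − 0.45% × C = 17228.18 + 3603.85
0.9955 × C = 20832.03
C = 20832.03 / 0.9955 = 20926.20
Insurance premium = 0.45% × 20926.20 = 94.17
Import duty = 20926.20 × 5% = 1046.31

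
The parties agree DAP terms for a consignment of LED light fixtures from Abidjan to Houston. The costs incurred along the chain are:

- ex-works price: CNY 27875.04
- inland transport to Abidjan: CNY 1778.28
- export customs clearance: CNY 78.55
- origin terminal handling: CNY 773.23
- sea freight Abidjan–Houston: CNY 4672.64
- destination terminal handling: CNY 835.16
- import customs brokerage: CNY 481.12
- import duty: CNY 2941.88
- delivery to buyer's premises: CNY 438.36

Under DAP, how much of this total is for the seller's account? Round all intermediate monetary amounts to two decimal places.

Seller's account: CNY 36451.26

DAP: the seller bears all costs to the named destination except import duty and clearance.
Seller's account: goods 27875.04 + inland to port 1778.28 + export clearance 78.55 + origin terminal 773.23 + freight 4672.64 + destination terminal 835.16 + delivery 438.36 = 36451.26
Buyer's account: brokerage 481.12 + duty 2941.88 = 3423.00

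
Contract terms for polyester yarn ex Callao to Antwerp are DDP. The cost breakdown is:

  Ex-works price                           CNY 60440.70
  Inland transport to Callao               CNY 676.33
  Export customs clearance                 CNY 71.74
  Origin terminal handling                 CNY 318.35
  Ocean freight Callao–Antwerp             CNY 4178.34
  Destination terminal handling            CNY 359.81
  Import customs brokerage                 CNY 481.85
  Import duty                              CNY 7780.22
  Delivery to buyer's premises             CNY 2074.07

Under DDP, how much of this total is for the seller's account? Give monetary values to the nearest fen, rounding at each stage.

DDP: the seller bears all costs including import duty.
Seller's account: goods 60440.70 + inland to port 676.33 + export clearance 71.74 + origin terminal 318.35 + freight 4178.34 + destination terminal 359.81 + brokerage 481.85 + duty 7780.22 + delivery 2074.07 = 76381.41
Buyer's account: 0.00

Seller's account: CNY 76381.41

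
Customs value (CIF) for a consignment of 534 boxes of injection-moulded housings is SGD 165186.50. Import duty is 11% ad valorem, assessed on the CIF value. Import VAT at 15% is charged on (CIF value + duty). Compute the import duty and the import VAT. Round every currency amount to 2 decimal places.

Import duty = 165186.50 × 11% = 18170.52
VAT base = CIF + duty = 165186.50 + 18170.52 = 183357.02
Import VAT = 183357.02 × 15% = 27503.55

Import duty: SGD 18170.52; import VAT: SGD 27503.55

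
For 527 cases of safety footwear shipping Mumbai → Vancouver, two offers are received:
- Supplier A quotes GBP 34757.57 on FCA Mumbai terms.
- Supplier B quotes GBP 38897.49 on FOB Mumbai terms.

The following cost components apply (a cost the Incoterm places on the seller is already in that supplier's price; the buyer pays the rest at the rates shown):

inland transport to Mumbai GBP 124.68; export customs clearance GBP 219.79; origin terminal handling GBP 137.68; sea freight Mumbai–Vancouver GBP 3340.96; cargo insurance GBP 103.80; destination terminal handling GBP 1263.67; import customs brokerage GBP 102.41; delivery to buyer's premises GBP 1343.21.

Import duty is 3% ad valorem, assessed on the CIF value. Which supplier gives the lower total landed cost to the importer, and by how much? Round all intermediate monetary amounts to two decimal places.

Supplier A (FCA):
CIF value = FCA price + origin terminal + freight + insurance = 34757.57 + 137.68 + 3340.96 + 103.80 = 38340.01
Import duty = 38340.01 × 3% = 1150.20
Buyer bears (A): 137.68 + 3340.96 + 103.80 + 1263.67 + 102.41 + 1343.21 = 6291.73
Landed cost (A) = invoice 34757.57 + 6291.73 + duty 1150.20 = 42199.50
Supplier B (FOB):
CIF value = FOB price + freight + insurance = 38897.49 + 3340.96 + 103.80 = 42342.25
Import duty = 42342.25 × 3% = 1270.27
Buyer bears (B): 3340.96 + 103.80 + 1263.67 + 102.41 + 1343.21 = 6154.05
Landed cost (B) = invoice 38897.49 + 6154.05 + duty 1270.27 = 46321.81
Difference = |42199.50 − 46321.81| = 4122.31

Supplier A is cheaper by GBP 4122.31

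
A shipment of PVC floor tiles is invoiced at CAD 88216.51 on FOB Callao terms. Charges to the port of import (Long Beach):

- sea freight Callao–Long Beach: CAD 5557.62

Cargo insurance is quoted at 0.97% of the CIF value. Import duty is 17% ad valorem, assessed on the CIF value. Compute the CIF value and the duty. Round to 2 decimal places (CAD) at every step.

CIF value: CAD 94692.65; import duty: CAD 16097.75

Let C be the CIF value. C = FOB price + freight + 0.97% × C
C − 0.97% × C = 88216.51 + 5557.62
0.9903 × C = 93774.13
C = 93774.13 / 0.9903 = 94692.65
Insurance premium = 0.97% × 94692.65 = 918.52
Import duty = 94692.65 × 17% = 16097.75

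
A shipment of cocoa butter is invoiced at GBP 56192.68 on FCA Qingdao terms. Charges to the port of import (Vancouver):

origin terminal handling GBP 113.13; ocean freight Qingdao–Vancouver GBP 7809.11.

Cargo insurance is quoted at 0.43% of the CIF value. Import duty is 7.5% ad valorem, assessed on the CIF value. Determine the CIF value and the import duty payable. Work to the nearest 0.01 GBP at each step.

CIF value: GBP 64391.80; import duty: GBP 4829.39

Let C be the CIF value. C = FCA price + pre-shipment costs + freight + 0.43% × C
C − 0.43% × C = 56192.68 + 113.13 + 7809.11
0.9957 × C = 64114.92
C = 64114.92 / 0.9957 = 64391.80
Insurance premium = 0.43% × 64391.80 = 276.88
Import duty = 64391.80 × 7.5% = 4829.39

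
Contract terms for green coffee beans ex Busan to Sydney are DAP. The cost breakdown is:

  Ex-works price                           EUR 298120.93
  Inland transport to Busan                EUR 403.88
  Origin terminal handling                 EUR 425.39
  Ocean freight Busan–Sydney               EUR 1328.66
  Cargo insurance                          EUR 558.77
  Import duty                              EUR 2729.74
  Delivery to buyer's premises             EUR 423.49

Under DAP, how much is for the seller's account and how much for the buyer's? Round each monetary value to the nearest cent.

DAP: the seller bears all costs to the named destination except import duty and clearance.
Seller's account: goods 298120.93 + inland to port 403.88 + origin terminal 425.39 + freight 1328.66 + insurance 558.77 + delivery 423.49 = 301261.12
Buyer's account: duty 2729.74 = 2729.74

Seller: EUR 301261.12; buyer: EUR 2729.74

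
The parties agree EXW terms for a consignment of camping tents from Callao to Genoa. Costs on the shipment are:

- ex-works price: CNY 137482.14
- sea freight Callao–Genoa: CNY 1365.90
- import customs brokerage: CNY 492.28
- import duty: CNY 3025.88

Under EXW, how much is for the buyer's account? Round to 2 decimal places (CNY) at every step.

Buyer's account: CNY 4884.06

EXW: the seller makes goods available at their premises; the buyer bears all onward costs.
Seller's account: goods 137482.14 = 137482.14
Buyer's account: freight 1365.90 + brokerage 492.28 + duty 3025.88 = 4884.06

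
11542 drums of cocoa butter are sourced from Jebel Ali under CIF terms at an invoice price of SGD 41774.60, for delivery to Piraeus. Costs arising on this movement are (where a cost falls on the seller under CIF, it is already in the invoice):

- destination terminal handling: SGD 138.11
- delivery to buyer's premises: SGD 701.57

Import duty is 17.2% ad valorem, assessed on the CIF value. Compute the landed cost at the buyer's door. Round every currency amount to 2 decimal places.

Total landed cost: SGD 49799.51

CIF: the seller pays costs through ocean freight and marine insurance to the destination port.
The CIF price already equals the CIF value: 41774.60
Import duty = 41774.60 × 17.2% = 7185.23
Buyer bears: destination terminal 138.11 + delivery 701.57 + duty 7185.23 = 8024.91
Landed cost = invoice 41774.60 + 8024.91 = 49799.51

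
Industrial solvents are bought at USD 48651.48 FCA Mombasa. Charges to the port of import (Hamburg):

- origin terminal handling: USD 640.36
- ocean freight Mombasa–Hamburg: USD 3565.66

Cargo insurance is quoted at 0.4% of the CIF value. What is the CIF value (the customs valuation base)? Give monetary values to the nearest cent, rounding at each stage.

CIF value: USD 53069.78

Let C be the CIF value. C = FCA price + pre-shipment costs + freight + 0.4% × C
C − 0.4% × C = 48651.48 + 640.36 + 3565.66
0.996 × C = 52857.50
C = 52857.50 / 0.996 = 53069.78
Insurance premium = 0.4% × 53069.78 = 212.28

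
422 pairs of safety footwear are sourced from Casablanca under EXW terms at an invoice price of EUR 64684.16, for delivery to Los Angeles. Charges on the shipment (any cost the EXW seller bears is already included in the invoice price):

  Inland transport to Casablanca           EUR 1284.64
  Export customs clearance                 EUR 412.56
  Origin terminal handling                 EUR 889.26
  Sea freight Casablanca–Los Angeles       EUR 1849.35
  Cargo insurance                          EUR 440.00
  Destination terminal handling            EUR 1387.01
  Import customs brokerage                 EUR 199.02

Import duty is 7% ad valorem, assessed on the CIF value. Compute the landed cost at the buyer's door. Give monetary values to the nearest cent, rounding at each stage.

EXW: the seller makes goods available at their premises; the buyer bears all onward costs.
CIF value = EXW price + inland to port + export clearance + origin terminal + freight + insurance = 64684.16 + 1284.64 + 412.56 + 889.26 + 1849.35 + 440.00 = 69559.97
Import duty = 69559.97 × 7% = 4869.20
Buyer bears: inland to port 1284.64 + export clearance 412.56 + origin terminal 889.26 + freight 1849.35 + insurance 440.00 + destination terminal 1387.01 + brokerage 199.02 + duty 4869.20 = 11331.04
Landed cost = invoice 64684.16 + 11331.04 = 76015.20

Total landed cost: EUR 76015.20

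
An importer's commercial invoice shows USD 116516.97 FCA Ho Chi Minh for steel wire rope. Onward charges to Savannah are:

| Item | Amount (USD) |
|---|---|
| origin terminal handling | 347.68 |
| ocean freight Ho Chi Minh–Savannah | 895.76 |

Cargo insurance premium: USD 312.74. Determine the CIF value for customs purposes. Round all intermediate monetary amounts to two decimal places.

CIF value: USD 118073.15

CIF = FCA price + pre-shipment costs + freight + insurance
CIF = 116516.97 + 347.68 + 895.76 + 312.74 = 118073.15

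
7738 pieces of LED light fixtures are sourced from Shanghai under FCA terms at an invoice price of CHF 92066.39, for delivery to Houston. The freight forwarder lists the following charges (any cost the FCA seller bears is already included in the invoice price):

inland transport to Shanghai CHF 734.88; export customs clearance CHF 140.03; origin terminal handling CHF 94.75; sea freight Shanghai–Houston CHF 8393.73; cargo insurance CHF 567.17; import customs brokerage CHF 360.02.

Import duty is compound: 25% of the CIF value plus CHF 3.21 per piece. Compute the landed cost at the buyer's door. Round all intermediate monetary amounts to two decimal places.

FCA: the seller delivers export-cleared goods to the carrier; the buyer bears costs from that point.
Already in the invoice (seller's account under FCA): inland to port, export clearance — exclude.
CIF value = FCA price + origin terminal + freight + insurance = 92066.39 + 94.75 + 8393.73 + 567.17 = 101122.04
Ad valorem component: 101122.04 × 25% = 25280.51
Specific component: 7738 × 3.21 = 24838.98
Import duty = 25280.51 + 24838.98 = 50119.49
Buyer bears: origin terminal 94.75 + freight 8393.73 + insurance 567.17 + brokerage 360.02 + duty 50119.49 = 59535.16
Landed cost = invoice 92066.39 + 59535.16 = 151601.55

Total landed cost: CHF 151601.55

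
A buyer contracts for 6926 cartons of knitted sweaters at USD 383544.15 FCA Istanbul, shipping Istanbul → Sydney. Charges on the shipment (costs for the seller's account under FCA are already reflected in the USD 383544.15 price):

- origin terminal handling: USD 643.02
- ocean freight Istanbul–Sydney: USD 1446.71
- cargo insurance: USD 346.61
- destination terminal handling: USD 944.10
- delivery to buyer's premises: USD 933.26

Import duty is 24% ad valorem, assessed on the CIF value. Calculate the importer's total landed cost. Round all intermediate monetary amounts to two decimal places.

Total landed cost: USD 480493.17

FCA: the seller delivers export-cleared goods to the carrier; the buyer bears costs from that point.
CIF value = FCA price + origin terminal + freight + insurance = 383544.15 + 643.02 + 1446.71 + 346.61 = 385980.49
Import duty = 385980.49 × 24% = 92635.32
Buyer bears: origin terminal 643.02 + freight 1446.71 + insurance 346.61 + destination terminal 944.10 + delivery 933.26 + duty 92635.32 = 96949.02
Landed cost = invoice 383544.15 + 96949.02 = 480493.17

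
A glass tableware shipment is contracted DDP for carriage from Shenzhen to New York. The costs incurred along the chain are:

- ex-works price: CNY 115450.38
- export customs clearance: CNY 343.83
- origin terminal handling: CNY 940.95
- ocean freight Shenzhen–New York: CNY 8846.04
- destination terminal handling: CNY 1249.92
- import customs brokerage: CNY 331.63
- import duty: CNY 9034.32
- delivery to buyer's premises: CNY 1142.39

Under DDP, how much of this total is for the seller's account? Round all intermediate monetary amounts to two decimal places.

Seller's account: CNY 137339.46

DDP: the seller bears all costs including import duty.
Seller's account: goods 115450.38 + export clearance 343.83 + origin terminal 940.95 + freight 8846.04 + destination terminal 1249.92 + brokerage 331.63 + duty 9034.32 + delivery 1142.39 = 137339.46
Buyer's account: 0.00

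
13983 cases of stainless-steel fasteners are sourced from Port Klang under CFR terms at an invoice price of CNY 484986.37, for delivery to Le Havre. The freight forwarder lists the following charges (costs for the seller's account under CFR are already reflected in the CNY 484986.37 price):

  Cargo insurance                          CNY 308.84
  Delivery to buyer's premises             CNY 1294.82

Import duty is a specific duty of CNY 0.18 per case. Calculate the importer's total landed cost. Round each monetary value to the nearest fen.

CFR: the seller pays costs through ocean freight to the destination port, but not insurance.
CIF value = CFR price + insurance = 484986.37 + 308.84 = 485295.21
Import duty = 13983 × 0.18 = 2516.94
Buyer bears: insurance 308.84 + delivery 1294.82 + duty 2516.94 = 4120.60
Landed cost = invoice 484986.37 + 4120.60 = 489106.97

Total landed cost: CNY 489106.97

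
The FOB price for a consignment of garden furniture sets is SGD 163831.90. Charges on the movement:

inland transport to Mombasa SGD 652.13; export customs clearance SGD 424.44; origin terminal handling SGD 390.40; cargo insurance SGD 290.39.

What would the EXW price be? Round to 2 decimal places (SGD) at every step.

Not relevant to the conversion: insurance — on the buyer under both terms; not part of either seller's price.
From FOB to EXW, the seller no longer bears: inland to port, export clearance, origin terminal.
EXW price = 163831.90 − 652.13 − 424.44 − 390.40 = 162364.93

EXW price: SGD 162364.93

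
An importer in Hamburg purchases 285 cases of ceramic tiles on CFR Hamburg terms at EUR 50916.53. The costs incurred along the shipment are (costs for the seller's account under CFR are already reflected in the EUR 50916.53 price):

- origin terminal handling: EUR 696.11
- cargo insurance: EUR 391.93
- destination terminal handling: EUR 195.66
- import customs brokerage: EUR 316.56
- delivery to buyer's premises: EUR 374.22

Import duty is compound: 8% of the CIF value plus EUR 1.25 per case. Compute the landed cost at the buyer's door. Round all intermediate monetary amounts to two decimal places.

CFR: the seller pays costs through ocean freight to the destination port, but not insurance.
Already in the invoice (seller's account under CFR): origin terminal — exclude.
CIF value = CFR price + insurance = 50916.53 + 391.93 = 51308.46
Ad valorem component: 51308.46 × 8% = 4104.68
Specific component: 285 × 1.25 = 356.25
Import duty = 4104.68 + 356.25 = 4460.93
Buyer bears: insurance 391.93 + destination terminal 195.66 + brokerage 316.56 + delivery 374.22 + duty 4460.93 = 5739.30
Landed cost = invoice 50916.53 + 5739.30 = 56655.83

Total landed cost: EUR 56655.83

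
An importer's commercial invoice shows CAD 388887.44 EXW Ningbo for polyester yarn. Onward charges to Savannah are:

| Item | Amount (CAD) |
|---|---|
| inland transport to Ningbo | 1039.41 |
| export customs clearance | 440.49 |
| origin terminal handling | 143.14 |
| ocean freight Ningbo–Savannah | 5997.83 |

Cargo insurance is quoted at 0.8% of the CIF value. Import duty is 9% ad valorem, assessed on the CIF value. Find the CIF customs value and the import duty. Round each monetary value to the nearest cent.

Let C be the CIF value. C = EXW price + pre-shipment costs + freight + 0.8% × C
C − 0.8% × C = 388887.44 + 1039.41 + 440.49 + 143.14 + 5997.83
0.992 × C = 396508.31
C = 396508.31 / 0.992 = 399705.96
Insurance premium = 0.8% × 399705.96 = 3197.65
Import duty = 399705.96 × 9% = 35973.54

CIF value: CAD 399705.96; import duty: CAD 35973.54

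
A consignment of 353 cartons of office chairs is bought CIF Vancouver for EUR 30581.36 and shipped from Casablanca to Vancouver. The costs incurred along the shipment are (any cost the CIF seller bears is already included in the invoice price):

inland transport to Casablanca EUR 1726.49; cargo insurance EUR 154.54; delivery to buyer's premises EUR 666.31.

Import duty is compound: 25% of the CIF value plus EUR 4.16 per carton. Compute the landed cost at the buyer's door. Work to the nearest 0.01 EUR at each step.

CIF: the seller pays costs through ocean freight and marine insurance to the destination port.
Already in the invoice (seller's account under CIF): inland to port, insurance — exclude.
The CIF price already equals the CIF value: 30581.36
Ad valorem component: 30581.36 × 25% = 7645.34
Specific component: 353 × 4.16 = 1468.48
Import duty = 7645.34 + 1468.48 = 9113.82
Buyer bears: delivery 666.31 + duty 9113.82 = 9780.13
Landed cost = invoice 30581.36 + 9780.13 = 40361.49

Total landed cost: EUR 40361.49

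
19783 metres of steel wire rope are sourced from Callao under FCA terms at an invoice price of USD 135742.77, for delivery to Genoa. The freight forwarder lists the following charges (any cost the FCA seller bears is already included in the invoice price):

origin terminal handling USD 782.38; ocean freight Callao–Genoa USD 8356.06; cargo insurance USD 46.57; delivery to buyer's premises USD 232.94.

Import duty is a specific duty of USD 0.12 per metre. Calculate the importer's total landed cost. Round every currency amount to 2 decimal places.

Total landed cost: USD 147534.68

FCA: the seller delivers export-cleared goods to the carrier; the buyer bears costs from that point.
CIF value = FCA price + origin terminal + freight + insurance = 135742.77 + 782.38 + 8356.06 + 46.57 = 144927.78
Import duty = 19783 × 0.12 = 2373.96
Buyer bears: origin terminal 782.38 + freight 8356.06 + insurance 46.57 + delivery 232.94 + duty 2373.96 = 11791.91
Landed cost = invoice 135742.77 + 11791.91 = 147534.68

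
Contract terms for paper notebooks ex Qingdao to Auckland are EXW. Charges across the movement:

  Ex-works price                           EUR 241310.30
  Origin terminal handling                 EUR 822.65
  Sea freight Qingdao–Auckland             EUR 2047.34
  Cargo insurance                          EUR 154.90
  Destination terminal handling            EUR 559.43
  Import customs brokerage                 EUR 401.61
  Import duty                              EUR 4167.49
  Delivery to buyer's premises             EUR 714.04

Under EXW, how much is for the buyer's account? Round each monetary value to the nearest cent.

Buyer's account: EUR 8867.46

EXW: the seller makes goods available at their premises; the buyer bears all onward costs.
Seller's account: goods 241310.30 = 241310.30
Buyer's account: origin terminal 822.65 + freight 2047.34 + insurance 154.90 + destination terminal 559.43 + brokerage 401.61 + duty 4167.49 + delivery 714.04 = 8867.46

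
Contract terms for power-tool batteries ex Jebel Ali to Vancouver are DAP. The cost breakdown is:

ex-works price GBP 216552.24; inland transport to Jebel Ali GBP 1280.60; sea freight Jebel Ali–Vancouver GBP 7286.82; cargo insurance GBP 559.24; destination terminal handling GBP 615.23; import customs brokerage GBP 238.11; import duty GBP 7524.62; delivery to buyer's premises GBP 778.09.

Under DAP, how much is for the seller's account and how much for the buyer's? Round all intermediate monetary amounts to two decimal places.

Seller: GBP 227072.22; buyer: GBP 7762.73

DAP: the seller bears all costs to the named destination except import duty and clearance.
Seller's account: goods 216552.24 + inland to port 1280.60 + freight 7286.82 + insurance 559.24 + destination terminal 615.23 + delivery 778.09 = 227072.22
Buyer's account: brokerage 238.11 + duty 7524.62 = 7762.73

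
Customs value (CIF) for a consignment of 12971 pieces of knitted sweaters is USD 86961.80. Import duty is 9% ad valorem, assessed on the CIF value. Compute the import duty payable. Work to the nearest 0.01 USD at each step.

Import duty = 86961.80 × 9% = 7826.56

Import duty: USD 7826.56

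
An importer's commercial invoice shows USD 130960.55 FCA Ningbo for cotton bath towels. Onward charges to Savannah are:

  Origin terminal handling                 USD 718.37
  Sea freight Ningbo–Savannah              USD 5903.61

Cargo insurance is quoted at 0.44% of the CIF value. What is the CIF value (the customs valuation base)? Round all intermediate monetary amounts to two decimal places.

Let C be the CIF value. C = FCA price + pre-shipment costs + freight + 0.44% × C
C − 0.44% × C = 130960.55 + 718.37 + 5903.61
0.9956 × C = 137582.53
C = 137582.53 / 0.9956 = 138190.57
Insurance premium = 0.44% × 138190.57 = 608.04

CIF value: USD 138190.57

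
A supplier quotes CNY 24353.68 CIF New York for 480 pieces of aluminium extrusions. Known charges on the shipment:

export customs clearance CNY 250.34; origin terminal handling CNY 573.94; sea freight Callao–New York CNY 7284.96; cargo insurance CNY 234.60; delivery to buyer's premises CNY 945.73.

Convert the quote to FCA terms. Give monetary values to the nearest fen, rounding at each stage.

FCA price: CNY 16260.18

Not relevant to the conversion: export clearance — on the seller under both CIF and FCA; already in the CIF price and stays in the FCA price. delivery — on the buyer under both terms; not part of either seller's price.
From CIF to FCA, the seller no longer bears: origin terminal, freight, insurance.
FCA price = 24353.68 − 573.94 − 7284.96 − 234.60 = 16260.18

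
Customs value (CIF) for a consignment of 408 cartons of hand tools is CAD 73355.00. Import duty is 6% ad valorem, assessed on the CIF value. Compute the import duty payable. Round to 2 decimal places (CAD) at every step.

Import duty = 73355.00 × 6% = 4401.30

Import duty: CAD 4401.30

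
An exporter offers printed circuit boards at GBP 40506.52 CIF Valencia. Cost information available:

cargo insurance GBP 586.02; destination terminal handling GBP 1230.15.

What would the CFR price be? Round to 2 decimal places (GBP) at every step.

Not relevant to the conversion: destination terminal — on the buyer under both terms; not part of either seller's price.
From CIF to CFR, the seller no longer bears: insurance.
CFR price = 40506.52 − 586.02 = 39920.50

CFR price: GBP 39920.50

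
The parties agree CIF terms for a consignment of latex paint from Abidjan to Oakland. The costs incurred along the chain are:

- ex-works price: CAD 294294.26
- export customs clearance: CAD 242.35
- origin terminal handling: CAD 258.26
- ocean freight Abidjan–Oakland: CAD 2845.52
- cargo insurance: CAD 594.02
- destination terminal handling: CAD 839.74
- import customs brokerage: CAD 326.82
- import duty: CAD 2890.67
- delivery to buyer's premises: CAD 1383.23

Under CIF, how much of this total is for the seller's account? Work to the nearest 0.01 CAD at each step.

Seller's account: CAD 298234.41

CIF: the seller pays costs through ocean freight and marine insurance to the destination port.
Seller's account: goods 294294.26 + export clearance 242.35 + origin terminal 258.26 + freight 2845.52 + insurance 594.02 = 298234.41
Buyer's account: destination terminal 839.74 + brokerage 326.82 + duty 2890.67 + delivery 1383.23 = 5440.46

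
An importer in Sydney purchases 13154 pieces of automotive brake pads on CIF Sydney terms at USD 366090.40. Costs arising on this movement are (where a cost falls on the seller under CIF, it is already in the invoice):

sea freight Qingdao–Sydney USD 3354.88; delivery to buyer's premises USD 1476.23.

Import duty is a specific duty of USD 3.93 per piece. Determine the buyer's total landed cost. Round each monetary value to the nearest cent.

Total landed cost: USD 419261.85

CIF: the seller pays costs through ocean freight and marine insurance to the destination port.
Already in the invoice (seller's account under CIF): freight — exclude.
The CIF price already equals the CIF value: 366090.40
Import duty = 13154 × 3.93 = 51695.22
Buyer bears: delivery 1476.23 + duty 51695.22 = 53171.45
Landed cost = invoice 366090.40 + 53171.45 = 419261.85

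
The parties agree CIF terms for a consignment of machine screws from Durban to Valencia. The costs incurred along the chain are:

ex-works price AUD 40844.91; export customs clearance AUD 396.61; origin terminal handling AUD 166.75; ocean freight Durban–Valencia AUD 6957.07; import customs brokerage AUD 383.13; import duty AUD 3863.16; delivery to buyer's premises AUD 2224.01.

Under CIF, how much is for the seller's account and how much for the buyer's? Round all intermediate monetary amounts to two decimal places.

Seller: AUD 48365.34; buyer: AUD 6470.30

CIF: the seller pays costs through ocean freight and marine insurance to the destination port.
Seller's account: goods 40844.91 + export clearance 396.61 + origin terminal 166.75 + freight 6957.07 = 48365.34
Buyer's account: brokerage 383.13 + duty 3863.16 + delivery 2224.01 = 6470.30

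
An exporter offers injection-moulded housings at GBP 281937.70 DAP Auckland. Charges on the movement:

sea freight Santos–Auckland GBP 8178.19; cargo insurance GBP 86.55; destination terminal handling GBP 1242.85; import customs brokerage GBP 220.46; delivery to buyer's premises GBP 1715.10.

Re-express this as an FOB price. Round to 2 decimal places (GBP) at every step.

FOB price: GBP 270715.01

Not relevant to the conversion: brokerage — on the buyer under both terms; not part of either seller's price.
From DAP to FOB, the seller no longer bears: freight, insurance, destination terminal, delivery.
FOB price = 281937.70 − 8178.19 − 86.55 − 1242.85 − 1715.10 = 270715.01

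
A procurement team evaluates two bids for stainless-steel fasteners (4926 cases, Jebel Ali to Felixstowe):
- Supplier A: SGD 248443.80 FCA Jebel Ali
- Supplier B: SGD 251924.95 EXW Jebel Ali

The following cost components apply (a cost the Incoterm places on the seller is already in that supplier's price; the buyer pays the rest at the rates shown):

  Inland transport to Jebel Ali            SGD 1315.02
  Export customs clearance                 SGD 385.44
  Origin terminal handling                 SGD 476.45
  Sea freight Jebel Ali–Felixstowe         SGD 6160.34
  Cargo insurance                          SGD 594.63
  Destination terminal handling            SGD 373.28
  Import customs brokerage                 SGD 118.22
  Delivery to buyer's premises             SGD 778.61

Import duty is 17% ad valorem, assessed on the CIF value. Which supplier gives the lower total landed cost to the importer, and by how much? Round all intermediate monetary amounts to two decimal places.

Supplier A is cheaper by SGD 6062.48

Supplier A (FCA):
CIF value = FCA price + origin terminal + freight + insurance = 248443.80 + 476.45 + 6160.34 + 594.63 = 255675.22
Import duty = 255675.22 × 17% = 43464.79
Buyer bears (A): 476.45 + 6160.34 + 594.63 + 373.28 + 118.22 + 778.61 = 8501.53
Landed cost (A) = invoice 248443.80 + 8501.53 + duty 43464.79 = 300410.12
Supplier B (EXW):
CIF value = EXW price + inland to port + export clearance + origin terminal + freight + insurance = 251924.95 + 1315.02 + 385.44 + 476.45 + 6160.34 + 594.63 = 260856.83
Import duty = 260856.83 × 17% = 44345.66
Buyer bears (B): 1315.02 + 385.44 + 476.45 + 6160.34 + 594.63 + 373.28 + 118.22 + 778.61 = 10201.99
Landed cost (B) = invoice 251924.95 + 10201.99 + duty 44345.66 = 306472.60
Difference = |300410.12 − 306472.60| = 6062.48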